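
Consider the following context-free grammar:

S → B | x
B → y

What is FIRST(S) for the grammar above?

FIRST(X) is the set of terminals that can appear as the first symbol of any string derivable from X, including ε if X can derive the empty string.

We compute FIRST(S) using the standard algorithm.
FIRST(B) = {y}
FIRST(S) = {x, y}
Therefore, FIRST(S) = {x, y}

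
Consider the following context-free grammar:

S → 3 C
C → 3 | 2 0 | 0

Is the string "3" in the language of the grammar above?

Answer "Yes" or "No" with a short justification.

No - no valid derivation exists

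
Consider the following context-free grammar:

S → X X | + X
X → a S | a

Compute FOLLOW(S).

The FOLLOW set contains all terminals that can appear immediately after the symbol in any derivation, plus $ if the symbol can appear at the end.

We compute FOLLOW(S) using the standard algorithm.
FOLLOW(S) starts with {$}.
FIRST(S) = {+, a}
FIRST(X) = {a}
FOLLOW(S) = {$, a}
FOLLOW(X) = {$, a}
Therefore, FOLLOW(S) = {$, a}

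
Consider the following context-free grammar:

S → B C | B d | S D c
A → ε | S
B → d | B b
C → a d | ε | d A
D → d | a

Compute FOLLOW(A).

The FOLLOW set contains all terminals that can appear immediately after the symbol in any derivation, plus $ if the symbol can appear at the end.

We compute FOLLOW(A) using the standard algorithm.
FOLLOW(S) starts with {$}.
FIRST(A) = {d, ε}
FIRST(B) = {d}
FIRST(C) = {a, d, ε}
FIRST(D) = {a, d}
FIRST(S) = {d}
FOLLOW(A) = {$, a, d}
FOLLOW(B) = {$, a, b, d}
FOLLOW(C) = {$, a, d}
FOLLOW(D) = {c}
FOLLOW(S) = {$, a, d}
Therefore, FOLLOW(A) = {$, a, d}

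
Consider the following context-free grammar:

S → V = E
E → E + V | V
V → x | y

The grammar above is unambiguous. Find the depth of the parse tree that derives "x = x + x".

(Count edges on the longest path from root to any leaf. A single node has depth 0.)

4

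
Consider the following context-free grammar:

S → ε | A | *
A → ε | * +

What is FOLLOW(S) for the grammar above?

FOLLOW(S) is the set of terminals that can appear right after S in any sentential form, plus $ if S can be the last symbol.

We compute FOLLOW(S) using the standard algorithm.
FOLLOW(S) starts with {$}.
FIRST(A) = {*, ε}
FIRST(S) = {*, ε}
FOLLOW(A) = {$}
FOLLOW(S) = {$}
Therefore, FOLLOW(S) = {$}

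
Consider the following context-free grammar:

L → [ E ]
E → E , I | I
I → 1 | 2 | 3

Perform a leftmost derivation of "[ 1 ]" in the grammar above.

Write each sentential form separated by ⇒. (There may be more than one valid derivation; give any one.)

L ⇒ [ E ] ⇒ [ I ] ⇒ [ 1 ]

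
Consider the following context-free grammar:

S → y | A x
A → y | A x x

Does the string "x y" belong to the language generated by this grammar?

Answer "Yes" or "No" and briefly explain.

No - no valid derivation exists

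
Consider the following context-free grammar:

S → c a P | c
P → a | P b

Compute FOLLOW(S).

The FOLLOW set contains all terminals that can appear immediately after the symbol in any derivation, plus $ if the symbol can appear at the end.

We compute FOLLOW(S) using the standard algorithm.
FOLLOW(S) starts with {$}.
FIRST(P) = {a}
FIRST(S) = {c}
FOLLOW(P) = {$, b}
FOLLOW(S) = {$}
Therefore, FOLLOW(S) = {$}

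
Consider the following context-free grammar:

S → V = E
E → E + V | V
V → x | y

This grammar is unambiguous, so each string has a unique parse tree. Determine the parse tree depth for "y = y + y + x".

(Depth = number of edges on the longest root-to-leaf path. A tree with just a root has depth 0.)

5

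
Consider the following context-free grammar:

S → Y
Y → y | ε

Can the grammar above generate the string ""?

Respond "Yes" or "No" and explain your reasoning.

Yes - a valid derivation exists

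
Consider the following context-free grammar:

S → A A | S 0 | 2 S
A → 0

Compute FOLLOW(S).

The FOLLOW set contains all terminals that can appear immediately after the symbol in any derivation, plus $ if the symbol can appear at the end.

We compute FOLLOW(S) using the standard algorithm.
FOLLOW(S) starts with {$}.
FIRST(A) = {0}
FIRST(S) = {0, 2}
FOLLOW(A) = {$, 0}
FOLLOW(S) = {$, 0}
Therefore, FOLLOW(S) = {$, 0}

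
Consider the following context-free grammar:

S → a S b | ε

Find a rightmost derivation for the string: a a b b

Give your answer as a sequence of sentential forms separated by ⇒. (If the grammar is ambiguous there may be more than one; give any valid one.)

S ⇒ a S b ⇒ a a S b b ⇒ a a b b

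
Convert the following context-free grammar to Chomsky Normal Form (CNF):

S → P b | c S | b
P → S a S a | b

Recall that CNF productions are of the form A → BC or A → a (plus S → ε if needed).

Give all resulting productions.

TB → b; TC → c; S → b; TA → a; P → b; S → P TB; S → TC S; P → S X0; X0 → TA X1; X1 → S TA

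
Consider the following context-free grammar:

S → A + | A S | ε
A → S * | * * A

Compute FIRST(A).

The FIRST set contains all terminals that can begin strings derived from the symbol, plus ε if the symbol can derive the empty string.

We compute FIRST(A) using the standard algorithm.
FIRST(A) = {*}
FIRST(S) = {*, ε}
Therefore, FIRST(A) = {*}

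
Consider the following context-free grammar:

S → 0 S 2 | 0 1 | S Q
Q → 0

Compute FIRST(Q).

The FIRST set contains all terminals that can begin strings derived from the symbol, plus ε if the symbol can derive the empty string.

We compute FIRST(Q) using the standard algorithm.
FIRST(Q) = {0}
FIRST(S) = {0}
Therefore, FIRST(Q) = {0}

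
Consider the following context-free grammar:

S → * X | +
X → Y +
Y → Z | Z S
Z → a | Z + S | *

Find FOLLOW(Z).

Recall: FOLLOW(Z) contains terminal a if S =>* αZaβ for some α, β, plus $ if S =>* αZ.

We compute FOLLOW(Z) using the standard algorithm.
FOLLOW(S) starts with {$}.
FIRST(S) = {*, +}
FIRST(X) = {*, a}
FIRST(Y) = {*, a}
FIRST(Z) = {*, a}
FOLLOW(S) = {$, *, +}
FOLLOW(X) = {$, *, +}
FOLLOW(Y) = {+}
FOLLOW(Z) = {*, +}
Therefore, FOLLOW(Z) = {*, +}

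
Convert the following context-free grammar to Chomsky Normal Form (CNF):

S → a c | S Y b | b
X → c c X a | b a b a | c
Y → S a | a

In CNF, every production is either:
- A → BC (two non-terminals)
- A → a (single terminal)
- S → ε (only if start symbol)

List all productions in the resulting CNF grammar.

TA → a; TC → c; TB → b; S → b; X → c; Y → a; S → TA TC; S → S X0; X0 → Y TB; X → TC X1; X1 → TC X2; X2 → X TA; X → TB X3; X3 → TA X4; X4 → TB TA; Y → S TA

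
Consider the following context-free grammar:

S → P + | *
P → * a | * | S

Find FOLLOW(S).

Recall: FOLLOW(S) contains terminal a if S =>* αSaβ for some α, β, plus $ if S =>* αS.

We compute FOLLOW(S) using the standard algorithm.
FOLLOW(S) starts with {$}.
FIRST(P) = {*}
FIRST(S) = {*}
FOLLOW(P) = {+}
FOLLOW(S) = {$, +}
Therefore, FOLLOW(S) = {$, +}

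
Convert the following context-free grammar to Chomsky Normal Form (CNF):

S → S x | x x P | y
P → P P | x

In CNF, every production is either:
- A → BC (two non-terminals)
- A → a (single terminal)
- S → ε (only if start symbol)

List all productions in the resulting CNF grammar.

TX → x; S → y; P → x; S → S TX; S → TX X0; X0 → TX P; P → P P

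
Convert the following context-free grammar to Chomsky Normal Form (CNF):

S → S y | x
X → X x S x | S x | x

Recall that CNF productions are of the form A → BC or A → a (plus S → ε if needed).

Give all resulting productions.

TY → y; S → x; TX → x; X → x; S → S TY; X → X X0; X0 → TX X1; X1 → S TX; X → S TX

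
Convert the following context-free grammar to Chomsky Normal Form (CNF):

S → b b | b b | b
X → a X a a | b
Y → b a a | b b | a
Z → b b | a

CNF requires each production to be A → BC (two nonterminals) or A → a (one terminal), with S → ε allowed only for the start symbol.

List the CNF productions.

TB → b; S → b; TA → a; X → b; Y → a; Z → a; S → TB TB; S → TB TB; X → TA X0; X0 → X X1; X1 → TA TA; Y → TB X2; X2 → TA TA; Y → TB TB; Z → TB TB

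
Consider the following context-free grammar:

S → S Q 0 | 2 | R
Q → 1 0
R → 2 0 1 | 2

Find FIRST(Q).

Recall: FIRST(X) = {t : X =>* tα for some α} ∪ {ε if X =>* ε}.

We compute FIRST(Q) using the standard algorithm.
FIRST(Q) = {1}
FIRST(R) = {2}
FIRST(S) = {2}
Therefore, FIRST(Q) = {1}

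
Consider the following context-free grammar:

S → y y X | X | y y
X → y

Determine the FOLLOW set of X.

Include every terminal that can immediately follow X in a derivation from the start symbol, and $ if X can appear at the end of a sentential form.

We compute FOLLOW(X) using the standard algorithm.
FOLLOW(S) starts with {$}.
FIRST(S) = {y}
FIRST(X) = {y}
FOLLOW(S) = {$}
FOLLOW(X) = {$}
Therefore, FOLLOW(X) = {$}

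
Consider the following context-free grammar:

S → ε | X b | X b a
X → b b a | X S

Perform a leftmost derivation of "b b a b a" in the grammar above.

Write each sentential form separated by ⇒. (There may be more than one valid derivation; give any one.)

S ⇒ X b a ⇒ X S b a ⇒ b b a S b a ⇒ b b a b a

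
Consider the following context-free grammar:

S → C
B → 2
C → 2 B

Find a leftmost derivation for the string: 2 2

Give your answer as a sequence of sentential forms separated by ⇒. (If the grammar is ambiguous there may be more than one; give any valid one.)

S ⇒ C ⇒ 2 B ⇒ 2 2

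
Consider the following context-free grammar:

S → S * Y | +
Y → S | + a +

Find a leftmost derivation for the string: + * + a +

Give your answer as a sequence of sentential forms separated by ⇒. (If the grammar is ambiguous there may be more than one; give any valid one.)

S ⇒ S * Y ⇒ + * Y ⇒ + * + a +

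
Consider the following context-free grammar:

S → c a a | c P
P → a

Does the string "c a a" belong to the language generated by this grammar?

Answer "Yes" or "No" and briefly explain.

Yes - a valid derivation exists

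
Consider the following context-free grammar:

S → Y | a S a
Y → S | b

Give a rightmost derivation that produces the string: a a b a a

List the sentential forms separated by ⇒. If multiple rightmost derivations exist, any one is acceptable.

S ⇒ a S a ⇒ a a S a a ⇒ a a Y a a ⇒ a a b a a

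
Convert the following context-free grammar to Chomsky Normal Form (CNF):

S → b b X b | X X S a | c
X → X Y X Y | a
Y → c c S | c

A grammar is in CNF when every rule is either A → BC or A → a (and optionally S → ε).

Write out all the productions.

TB → b; TA → a; S → c; X → a; TC → c; Y → c; S → TB X0; X0 → TB X1; X1 → X TB; S → X X2; X2 → X X3; X3 → S TA; X → X X4; X4 → Y X5; X5 → X Y; Y → TC X6; X6 → TC S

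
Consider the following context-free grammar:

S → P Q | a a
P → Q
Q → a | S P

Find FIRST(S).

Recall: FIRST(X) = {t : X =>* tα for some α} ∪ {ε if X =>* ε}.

We compute FIRST(S) using the standard algorithm.
FIRST(P) = {a}
FIRST(Q) = {a}
FIRST(S) = {a}
Therefore, FIRST(S) = {a}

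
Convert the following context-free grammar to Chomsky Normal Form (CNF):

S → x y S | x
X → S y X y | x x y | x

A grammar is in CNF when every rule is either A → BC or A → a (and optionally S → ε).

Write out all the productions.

TX → x; TY → y; S → x; X → x; S → TX X0; X0 → TY S; X → S X1; X1 → TY X2; X2 → X TY; X → TX X3; X3 → TX TY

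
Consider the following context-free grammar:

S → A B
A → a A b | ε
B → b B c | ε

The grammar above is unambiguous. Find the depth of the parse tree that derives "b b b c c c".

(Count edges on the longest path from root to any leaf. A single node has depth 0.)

5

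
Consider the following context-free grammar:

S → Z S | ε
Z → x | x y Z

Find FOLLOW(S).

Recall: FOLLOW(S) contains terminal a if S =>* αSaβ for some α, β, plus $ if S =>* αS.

We compute FOLLOW(S) using the standard algorithm.
FOLLOW(S) starts with {$}.
FIRST(S) = {x, ε}
FIRST(Z) = {x}
FOLLOW(S) = {$}
FOLLOW(Z) = {$, x}
Therefore, FOLLOW(S) = {$}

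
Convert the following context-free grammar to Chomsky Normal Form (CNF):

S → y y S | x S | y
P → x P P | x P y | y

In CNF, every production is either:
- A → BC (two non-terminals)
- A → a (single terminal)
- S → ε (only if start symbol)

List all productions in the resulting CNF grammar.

TY → y; TX → x; S → y; P → y; S → TY X0; X0 → TY S; S → TX S; P → TX X1; X1 → P P; P → TX X2; X2 → P TY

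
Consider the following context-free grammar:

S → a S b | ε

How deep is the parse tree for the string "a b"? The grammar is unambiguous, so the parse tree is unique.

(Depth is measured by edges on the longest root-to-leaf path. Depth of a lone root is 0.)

2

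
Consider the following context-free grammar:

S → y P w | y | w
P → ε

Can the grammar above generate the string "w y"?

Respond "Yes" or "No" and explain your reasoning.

No - no valid derivation exists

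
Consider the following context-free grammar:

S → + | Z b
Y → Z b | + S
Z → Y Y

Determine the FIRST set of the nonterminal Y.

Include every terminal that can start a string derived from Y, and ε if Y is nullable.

We compute FIRST(Y) using the standard algorithm.
FIRST(S) = {+}
FIRST(Y) = {+}
FIRST(Z) = {+}
Therefore, FIRST(Y) = {+}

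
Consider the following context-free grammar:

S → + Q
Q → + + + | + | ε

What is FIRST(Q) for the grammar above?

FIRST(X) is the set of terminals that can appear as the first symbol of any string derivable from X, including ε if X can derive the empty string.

We compute FIRST(Q) using the standard algorithm.
FIRST(Q) = {+, ε}
FIRST(S) = {+}
Therefore, FIRST(Q) = {+, ε}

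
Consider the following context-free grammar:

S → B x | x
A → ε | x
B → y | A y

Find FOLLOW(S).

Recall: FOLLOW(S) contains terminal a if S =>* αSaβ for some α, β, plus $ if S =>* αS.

We compute FOLLOW(S) using the standard algorithm.
FOLLOW(S) starts with {$}.
FIRST(A) = {x, ε}
FIRST(B) = {x, y}
FIRST(S) = {x, y}
FOLLOW(A) = {y}
FOLLOW(B) = {x}
FOLLOW(S) = {$}
Therefore, FOLLOW(S) = {$}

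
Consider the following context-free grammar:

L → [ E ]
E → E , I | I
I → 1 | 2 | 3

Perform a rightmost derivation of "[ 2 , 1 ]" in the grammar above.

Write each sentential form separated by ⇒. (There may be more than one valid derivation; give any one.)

L ⇒ [ E ] ⇒ [ E , I ] ⇒ [ E , 1 ] ⇒ [ I , 1 ] ⇒ [ 2 , 1 ]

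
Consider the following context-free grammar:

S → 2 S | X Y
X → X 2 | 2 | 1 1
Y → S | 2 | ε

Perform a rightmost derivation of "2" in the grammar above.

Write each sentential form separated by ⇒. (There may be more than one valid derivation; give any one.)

S ⇒ X Y ⇒ X ⇒ 2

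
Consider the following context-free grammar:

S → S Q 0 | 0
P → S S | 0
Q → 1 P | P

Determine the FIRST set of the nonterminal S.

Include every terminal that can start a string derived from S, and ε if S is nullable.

We compute FIRST(S) using the standard algorithm.
FIRST(P) = {0}
FIRST(Q) = {0, 1}
FIRST(S) = {0}
Therefore, FIRST(S) = {0}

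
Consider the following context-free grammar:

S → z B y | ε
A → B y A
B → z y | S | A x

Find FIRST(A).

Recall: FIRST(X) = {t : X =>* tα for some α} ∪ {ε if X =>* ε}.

We compute FIRST(A) using the standard algorithm.
FIRST(A) = {y, z}
FIRST(B) = {y, z, ε}
FIRST(S) = {z, ε}
Therefore, FIRST(A) = {y, z}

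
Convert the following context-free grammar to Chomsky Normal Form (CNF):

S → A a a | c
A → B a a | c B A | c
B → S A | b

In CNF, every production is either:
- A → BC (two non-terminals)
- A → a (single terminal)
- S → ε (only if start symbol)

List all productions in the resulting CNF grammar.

TA → a; S → c; TC → c; A → c; B → b; S → A X0; X0 → TA TA; A → B X1; X1 → TA TA; A → TC X2; X2 → B A; B → S A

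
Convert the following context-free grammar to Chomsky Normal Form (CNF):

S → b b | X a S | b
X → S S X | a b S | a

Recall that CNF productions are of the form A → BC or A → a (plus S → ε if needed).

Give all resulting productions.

TB → b; TA → a; S → b; X → a; S → TB TB; S → X X0; X0 → TA S; X → S X1; X1 → S X; X → TA X2; X2 → TB S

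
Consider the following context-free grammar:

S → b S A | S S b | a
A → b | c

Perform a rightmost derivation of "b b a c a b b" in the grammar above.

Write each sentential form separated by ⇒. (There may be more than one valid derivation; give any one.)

S ⇒ b S A ⇒ b S b ⇒ b S S b b ⇒ b S a b b ⇒ b b S A a b b ⇒ b b S c a b b ⇒ b b a c a b b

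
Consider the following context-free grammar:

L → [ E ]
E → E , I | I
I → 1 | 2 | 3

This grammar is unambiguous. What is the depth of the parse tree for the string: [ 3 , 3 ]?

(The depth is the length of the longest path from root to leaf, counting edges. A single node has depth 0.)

4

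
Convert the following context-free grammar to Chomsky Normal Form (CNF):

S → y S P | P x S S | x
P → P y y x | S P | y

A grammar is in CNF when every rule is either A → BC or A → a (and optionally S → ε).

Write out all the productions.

TY → y; TX → x; S → x; P → y; S → TY X0; X0 → S P; S → P X1; X1 → TX X2; X2 → S S; P → P X3; X3 → TY X4; X4 → TY TX; P → S P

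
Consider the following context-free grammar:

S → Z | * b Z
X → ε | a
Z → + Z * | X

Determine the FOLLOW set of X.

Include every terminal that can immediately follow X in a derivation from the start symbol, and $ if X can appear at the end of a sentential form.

We compute FOLLOW(X) using the standard algorithm.
FOLLOW(S) starts with {$}.
FIRST(S) = {*, +, a, ε}
FIRST(X) = {a, ε}
FIRST(Z) = {+, a, ε}
FOLLOW(S) = {$}
FOLLOW(X) = {$, *}
FOLLOW(Z) = {$, *}
Therefore, FOLLOW(X) = {$, *}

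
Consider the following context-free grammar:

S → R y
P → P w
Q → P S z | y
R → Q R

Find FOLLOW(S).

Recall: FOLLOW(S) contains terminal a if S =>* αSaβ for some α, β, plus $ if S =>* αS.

We compute FOLLOW(S) using the standard algorithm.
FOLLOW(S) starts with {$}.
FIRST(P) = {}
FIRST(Q) = {y}
FIRST(R) = {y}
FIRST(S) = {y}
FOLLOW(P) = {w, y}
FOLLOW(Q) = {y}
FOLLOW(R) = {y}
FOLLOW(S) = {$, z}
Therefore, FOLLOW(S) = {$, z}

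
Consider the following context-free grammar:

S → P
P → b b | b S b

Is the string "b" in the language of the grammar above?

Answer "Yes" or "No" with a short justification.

No - no valid derivation exists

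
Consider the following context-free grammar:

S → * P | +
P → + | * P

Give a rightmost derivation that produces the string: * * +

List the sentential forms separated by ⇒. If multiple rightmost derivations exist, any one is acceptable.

S ⇒ * P ⇒ * * P ⇒ * * +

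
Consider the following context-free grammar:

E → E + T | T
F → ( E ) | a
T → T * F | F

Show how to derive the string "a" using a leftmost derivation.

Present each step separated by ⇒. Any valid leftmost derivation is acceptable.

E ⇒ T ⇒ F ⇒ a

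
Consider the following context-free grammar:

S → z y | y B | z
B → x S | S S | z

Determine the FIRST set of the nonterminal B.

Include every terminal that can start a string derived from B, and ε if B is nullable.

We compute FIRST(B) using the standard algorithm.
FIRST(B) = {x, y, z}
FIRST(S) = {y, z}
Therefore, FIRST(B) = {x, y, z}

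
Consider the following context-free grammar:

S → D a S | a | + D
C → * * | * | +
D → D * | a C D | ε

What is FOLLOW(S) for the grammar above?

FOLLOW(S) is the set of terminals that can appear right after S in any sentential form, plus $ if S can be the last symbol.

We compute FOLLOW(S) using the standard algorithm.
FOLLOW(S) starts with {$}.
FIRST(C) = {*, +}
FIRST(D) = {*, a, ε}
FIRST(S) = {*, +, a}
FOLLOW(C) = {$, *, a}
FOLLOW(D) = {$, *, a}
FOLLOW(S) = {$}
Therefore, FOLLOW(S) = {$}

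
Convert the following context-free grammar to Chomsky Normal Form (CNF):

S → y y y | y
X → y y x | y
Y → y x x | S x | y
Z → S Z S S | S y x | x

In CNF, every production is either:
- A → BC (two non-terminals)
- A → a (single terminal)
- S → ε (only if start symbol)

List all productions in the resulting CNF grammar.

TY → y; S → y; TX → x; X → y; Y → y; Z → x; S → TY X0; X0 → TY TY; X → TY X1; X1 → TY TX; Y → TY X2; X2 → TX TX; Y → S TX; Z → S X3; X3 → Z X4; X4 → S S; Z → S X5; X5 → TY TX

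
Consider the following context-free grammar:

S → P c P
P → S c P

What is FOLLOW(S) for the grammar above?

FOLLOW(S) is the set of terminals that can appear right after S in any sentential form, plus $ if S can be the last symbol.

We compute FOLLOW(S) using the standard algorithm.
FOLLOW(S) starts with {$}.
FIRST(P) = {}
FIRST(S) = {}
FOLLOW(P) = {$, c}
FOLLOW(S) = {$, c}
Therefore, FOLLOW(S) = {$, c}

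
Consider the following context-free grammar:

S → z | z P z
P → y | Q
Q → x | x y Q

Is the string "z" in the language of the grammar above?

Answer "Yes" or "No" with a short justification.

Yes - a valid derivation exists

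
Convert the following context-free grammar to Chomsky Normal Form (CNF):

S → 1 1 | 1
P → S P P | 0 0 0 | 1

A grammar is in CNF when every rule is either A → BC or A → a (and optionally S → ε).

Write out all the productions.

T1 → 1; S → 1; T0 → 0; P → 1; S → T1 T1; P → S X0; X0 → P P; P → T0 X1; X1 → T0 T0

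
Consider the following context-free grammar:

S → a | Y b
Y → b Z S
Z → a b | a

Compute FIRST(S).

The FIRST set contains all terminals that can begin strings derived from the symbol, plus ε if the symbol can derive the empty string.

We compute FIRST(S) using the standard algorithm.
FIRST(S) = {a, b}
FIRST(Y) = {b}
FIRST(Z) = {a}
Therefore, FIRST(S) = {a, b}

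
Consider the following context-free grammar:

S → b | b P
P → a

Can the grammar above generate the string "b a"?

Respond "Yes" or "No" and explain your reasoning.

Yes - a valid derivation exists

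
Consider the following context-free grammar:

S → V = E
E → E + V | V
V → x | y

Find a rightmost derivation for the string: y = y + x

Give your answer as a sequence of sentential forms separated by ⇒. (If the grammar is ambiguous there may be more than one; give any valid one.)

S ⇒ V = E ⇒ V = E + V ⇒ V = E + x ⇒ V = V + x ⇒ V = y + x ⇒ y = y + x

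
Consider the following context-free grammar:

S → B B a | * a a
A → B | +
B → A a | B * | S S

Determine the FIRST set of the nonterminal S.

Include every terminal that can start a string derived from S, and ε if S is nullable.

We compute FIRST(S) using the standard algorithm.
FIRST(A) = {*, +}
FIRST(B) = {*, +}
FIRST(S) = {*, +}
Therefore, FIRST(S) = {*, +}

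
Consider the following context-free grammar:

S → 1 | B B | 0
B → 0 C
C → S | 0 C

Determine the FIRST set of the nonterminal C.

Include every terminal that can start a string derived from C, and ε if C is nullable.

We compute FIRST(C) using the standard algorithm.
FIRST(B) = {0}
FIRST(C) = {0, 1}
FIRST(S) = {0, 1}
Therefore, FIRST(C) = {0, 1}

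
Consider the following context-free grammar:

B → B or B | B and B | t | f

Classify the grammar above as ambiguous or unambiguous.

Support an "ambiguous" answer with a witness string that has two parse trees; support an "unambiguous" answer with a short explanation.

Ambiguous - the string 't and f or f and t or f or f' has two distinct parse trees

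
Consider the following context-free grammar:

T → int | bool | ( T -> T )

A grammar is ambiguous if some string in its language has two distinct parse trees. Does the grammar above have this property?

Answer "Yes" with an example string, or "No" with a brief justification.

No - the grammar is unambiguous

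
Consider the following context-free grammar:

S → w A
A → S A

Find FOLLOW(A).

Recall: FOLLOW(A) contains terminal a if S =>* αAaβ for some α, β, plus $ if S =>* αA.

We compute FOLLOW(A) using the standard algorithm.
FOLLOW(S) starts with {$}.
FIRST(A) = {w}
FIRST(S) = {w}
FOLLOW(A) = {$, w}
FOLLOW(S) = {$, w}
Therefore, FOLLOW(A) = {$, w}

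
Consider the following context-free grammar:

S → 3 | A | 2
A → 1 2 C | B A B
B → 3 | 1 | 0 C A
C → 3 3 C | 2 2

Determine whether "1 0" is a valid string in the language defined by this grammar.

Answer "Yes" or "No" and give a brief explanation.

No - no valid derivation exists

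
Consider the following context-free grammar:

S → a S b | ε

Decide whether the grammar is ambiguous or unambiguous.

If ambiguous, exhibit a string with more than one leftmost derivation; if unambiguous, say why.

Unambiguous - every string in the language has a unique leftmost derivation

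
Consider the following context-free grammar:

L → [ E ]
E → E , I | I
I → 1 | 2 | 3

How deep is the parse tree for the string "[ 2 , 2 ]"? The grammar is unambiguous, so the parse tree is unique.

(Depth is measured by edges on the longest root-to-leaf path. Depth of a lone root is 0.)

4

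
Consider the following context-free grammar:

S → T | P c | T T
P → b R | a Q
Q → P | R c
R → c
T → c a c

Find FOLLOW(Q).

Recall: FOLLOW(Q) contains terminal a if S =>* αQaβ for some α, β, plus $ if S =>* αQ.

We compute FOLLOW(Q) using the standard algorithm.
FOLLOW(S) starts with {$}.
FIRST(P) = {a, b}
FIRST(Q) = {a, b, c}
FIRST(R) = {c}
FIRST(S) = {a, b, c}
FIRST(T) = {c}
FOLLOW(P) = {c}
FOLLOW(Q) = {c}
FOLLOW(R) = {c}
FOLLOW(S) = {$}
FOLLOW(T) = {$, c}
Therefore, FOLLOW(Q) = {c}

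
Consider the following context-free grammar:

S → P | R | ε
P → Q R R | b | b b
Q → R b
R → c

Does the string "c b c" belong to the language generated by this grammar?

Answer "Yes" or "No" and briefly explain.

No - no valid derivation exists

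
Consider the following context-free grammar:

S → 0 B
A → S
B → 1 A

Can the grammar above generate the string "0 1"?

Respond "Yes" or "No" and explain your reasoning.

No - no valid derivation exists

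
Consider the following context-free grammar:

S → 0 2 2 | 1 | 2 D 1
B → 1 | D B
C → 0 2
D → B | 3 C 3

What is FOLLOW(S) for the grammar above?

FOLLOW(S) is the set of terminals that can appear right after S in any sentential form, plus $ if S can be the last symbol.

We compute FOLLOW(S) using the standard algorithm.
FOLLOW(S) starts with {$}.
FIRST(B) = {1, 3}
FIRST(C) = {0}
FIRST(D) = {1, 3}
FIRST(S) = {0, 1, 2}
FOLLOW(B) = {1, 3}
FOLLOW(C) = {3}
FOLLOW(D) = {1, 3}
FOLLOW(S) = {$}
Therefore, FOLLOW(S) = {$}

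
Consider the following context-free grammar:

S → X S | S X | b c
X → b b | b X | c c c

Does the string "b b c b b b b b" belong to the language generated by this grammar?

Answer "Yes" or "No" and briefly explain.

No - no valid derivation exists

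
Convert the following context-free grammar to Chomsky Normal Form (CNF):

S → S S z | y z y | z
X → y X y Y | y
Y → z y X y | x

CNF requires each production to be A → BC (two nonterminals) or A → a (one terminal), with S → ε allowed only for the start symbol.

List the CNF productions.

TZ → z; TY → y; S → z; X → y; Y → x; S → S X0; X0 → S TZ; S → TY X1; X1 → TZ TY; X → TY X2; X2 → X X3; X3 → TY Y; Y → TZ X4; X4 → TY X5; X5 → X TY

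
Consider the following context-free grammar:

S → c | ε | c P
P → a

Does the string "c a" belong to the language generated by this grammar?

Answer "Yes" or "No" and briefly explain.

Yes - a valid derivation exists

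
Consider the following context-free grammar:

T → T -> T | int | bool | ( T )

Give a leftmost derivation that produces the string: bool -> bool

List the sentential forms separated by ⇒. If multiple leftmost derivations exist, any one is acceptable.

T ⇒ T -> T ⇒ bool -> T ⇒ bool -> bool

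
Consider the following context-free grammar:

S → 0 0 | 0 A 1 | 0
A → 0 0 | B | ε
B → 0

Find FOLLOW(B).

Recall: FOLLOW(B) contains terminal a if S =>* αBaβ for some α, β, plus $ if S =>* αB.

We compute FOLLOW(B) using the standard algorithm.
FOLLOW(S) starts with {$}.
FIRST(A) = {0, ε}
FIRST(B) = {0}
FIRST(S) = {0}
FOLLOW(A) = {1}
FOLLOW(B) = {1}
FOLLOW(S) = {$}
Therefore, FOLLOW(B) = {1}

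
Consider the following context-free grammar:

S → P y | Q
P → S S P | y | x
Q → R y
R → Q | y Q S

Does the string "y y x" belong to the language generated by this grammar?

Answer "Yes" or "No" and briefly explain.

No - no valid derivation exists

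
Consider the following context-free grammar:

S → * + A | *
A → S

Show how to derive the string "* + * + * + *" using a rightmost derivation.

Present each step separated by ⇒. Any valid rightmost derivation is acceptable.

S ⇒ * + A ⇒ * + S ⇒ * + * + A ⇒ * + * + S ⇒ * + * + * + A ⇒ * + * + * + S ⇒ * + * + * + *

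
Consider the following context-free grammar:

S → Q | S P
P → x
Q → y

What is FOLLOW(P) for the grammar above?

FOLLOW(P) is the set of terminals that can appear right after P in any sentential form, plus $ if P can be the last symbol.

We compute FOLLOW(P) using the standard algorithm.
FOLLOW(S) starts with {$}.
FIRST(P) = {x}
FIRST(Q) = {y}
FIRST(S) = {y}
FOLLOW(P) = {$, x}
FOLLOW(Q) = {$, x}
FOLLOW(S) = {$, x}
Therefore, FOLLOW(P) = {$, x}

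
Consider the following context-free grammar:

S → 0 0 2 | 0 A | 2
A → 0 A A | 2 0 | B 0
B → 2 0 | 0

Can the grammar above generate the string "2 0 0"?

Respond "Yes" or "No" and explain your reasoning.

No - no valid derivation exists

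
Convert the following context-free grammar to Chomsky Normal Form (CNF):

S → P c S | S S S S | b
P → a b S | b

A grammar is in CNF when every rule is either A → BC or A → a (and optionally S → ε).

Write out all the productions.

TC → c; S → b; TA → a; TB → b; P → b; S → P X0; X0 → TC S; S → S X1; X1 → S X2; X2 → S S; P → TA X3; X3 → TB S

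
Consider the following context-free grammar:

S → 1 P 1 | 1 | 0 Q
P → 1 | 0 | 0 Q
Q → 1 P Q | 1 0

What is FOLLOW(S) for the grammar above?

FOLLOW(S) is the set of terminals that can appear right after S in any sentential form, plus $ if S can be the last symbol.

We compute FOLLOW(S) using the standard algorithm.
FOLLOW(S) starts with {$}.
FIRST(P) = {0, 1}
FIRST(Q) = {1}
FIRST(S) = {0, 1}
FOLLOW(P) = {1}
FOLLOW(Q) = {$, 1}
FOLLOW(S) = {$}
Therefore, FOLLOW(S) = {$}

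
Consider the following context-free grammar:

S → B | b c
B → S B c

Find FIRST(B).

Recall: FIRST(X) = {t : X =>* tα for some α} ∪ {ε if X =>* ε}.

We compute FIRST(B) using the standard algorithm.
FIRST(B) = {b}
FIRST(S) = {b}
Therefore, FIRST(B) = {b}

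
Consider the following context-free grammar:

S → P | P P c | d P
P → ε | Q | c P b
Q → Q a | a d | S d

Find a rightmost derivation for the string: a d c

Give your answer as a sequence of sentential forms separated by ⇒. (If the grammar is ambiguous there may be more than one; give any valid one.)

S ⇒ P P c ⇒ P c ⇒ Q c ⇒ a d c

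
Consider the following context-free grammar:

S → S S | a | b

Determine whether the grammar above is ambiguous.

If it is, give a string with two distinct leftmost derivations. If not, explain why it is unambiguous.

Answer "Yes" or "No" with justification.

Yes - the string 'a a a b a' has two distinct leftmost derivations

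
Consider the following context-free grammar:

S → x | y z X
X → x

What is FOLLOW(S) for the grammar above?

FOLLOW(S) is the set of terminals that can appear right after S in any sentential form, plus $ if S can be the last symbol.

We compute FOLLOW(S) using the standard algorithm.
FOLLOW(S) starts with {$}.
FIRST(S) = {x, y}
FIRST(X) = {x}
FOLLOW(S) = {$}
FOLLOW(X) = {$}
Therefore, FOLLOW(S) = {$}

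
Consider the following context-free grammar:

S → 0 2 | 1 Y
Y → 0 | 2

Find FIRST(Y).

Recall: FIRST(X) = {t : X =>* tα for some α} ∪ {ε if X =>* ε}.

We compute FIRST(Y) using the standard algorithm.
FIRST(S) = {0, 1}
FIRST(Y) = {0, 2}
Therefore, FIRST(Y) = {0, 2}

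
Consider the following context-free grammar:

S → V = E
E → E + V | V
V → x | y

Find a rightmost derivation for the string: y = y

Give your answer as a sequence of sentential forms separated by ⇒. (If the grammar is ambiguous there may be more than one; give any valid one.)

S ⇒ V = E ⇒ V = V ⇒ V = y ⇒ y = y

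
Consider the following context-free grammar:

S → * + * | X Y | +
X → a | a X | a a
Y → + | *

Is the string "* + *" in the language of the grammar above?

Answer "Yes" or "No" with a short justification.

Yes - a valid derivation exists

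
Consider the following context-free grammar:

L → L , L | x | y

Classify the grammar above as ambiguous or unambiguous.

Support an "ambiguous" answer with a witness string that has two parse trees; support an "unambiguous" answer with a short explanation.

Ambiguous - the string 'y , x , y , y' has two distinct parse trees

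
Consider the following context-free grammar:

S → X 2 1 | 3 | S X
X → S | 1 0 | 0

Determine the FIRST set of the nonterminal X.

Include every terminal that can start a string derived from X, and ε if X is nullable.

We compute FIRST(X) using the standard algorithm.
FIRST(S) = {0, 1, 3}
FIRST(X) = {0, 1, 3}
Therefore, FIRST(X) = {0, 1, 3}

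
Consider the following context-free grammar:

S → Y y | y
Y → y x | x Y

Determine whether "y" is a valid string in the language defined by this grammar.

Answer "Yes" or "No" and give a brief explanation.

Yes - a valid derivation exists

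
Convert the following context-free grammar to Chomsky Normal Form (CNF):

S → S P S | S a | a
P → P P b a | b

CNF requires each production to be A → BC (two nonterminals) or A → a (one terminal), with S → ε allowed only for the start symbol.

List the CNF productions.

TA → a; S → a; TB → b; P → b; S → S X0; X0 → P S; S → S TA; P → P X1; X1 → P X2; X2 → TB TA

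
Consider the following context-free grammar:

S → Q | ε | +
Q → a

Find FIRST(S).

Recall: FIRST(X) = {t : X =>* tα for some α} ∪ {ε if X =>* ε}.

We compute FIRST(S) using the standard algorithm.
FIRST(Q) = {a}
FIRST(S) = {+, a, ε}
Therefore, FIRST(S) = {+, a, ε}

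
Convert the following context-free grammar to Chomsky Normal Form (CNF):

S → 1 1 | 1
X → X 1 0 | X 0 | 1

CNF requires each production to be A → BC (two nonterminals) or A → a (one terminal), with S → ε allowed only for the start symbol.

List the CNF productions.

T1 → 1; S → 1; T0 → 0; X → 1; S → T1 T1; X → X X0; X0 → T1 T0; X → X T0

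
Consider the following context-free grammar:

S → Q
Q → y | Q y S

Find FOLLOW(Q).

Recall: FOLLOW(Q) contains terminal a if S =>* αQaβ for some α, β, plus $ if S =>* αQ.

We compute FOLLOW(Q) using the standard algorithm.
FOLLOW(S) starts with {$}.
FIRST(Q) = {y}
FIRST(S) = {y}
FOLLOW(Q) = {$, y}
FOLLOW(S) = {$, y}
Therefore, FOLLOW(Q) = {$, y}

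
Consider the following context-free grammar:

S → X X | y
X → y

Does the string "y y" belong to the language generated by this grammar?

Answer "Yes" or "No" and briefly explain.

Yes - a valid derivation exists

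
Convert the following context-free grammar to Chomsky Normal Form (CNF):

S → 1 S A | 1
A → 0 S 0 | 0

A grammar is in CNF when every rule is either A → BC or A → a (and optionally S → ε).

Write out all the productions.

T1 → 1; S → 1; T0 → 0; A → 0; S → T1 X0; X0 → S A; A → T0 X1; X1 → S T0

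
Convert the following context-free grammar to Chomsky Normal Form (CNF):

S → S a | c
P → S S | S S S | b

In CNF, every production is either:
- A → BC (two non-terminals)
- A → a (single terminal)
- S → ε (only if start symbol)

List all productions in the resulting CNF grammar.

TA → a; S → c; P → b; S → S TA; P → S S; P → S X0; X0 → S S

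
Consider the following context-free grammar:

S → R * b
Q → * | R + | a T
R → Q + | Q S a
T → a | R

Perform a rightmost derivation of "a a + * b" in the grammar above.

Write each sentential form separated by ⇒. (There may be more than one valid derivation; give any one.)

S ⇒ R * b ⇒ Q + * b ⇒ a T + * b ⇒ a a + * b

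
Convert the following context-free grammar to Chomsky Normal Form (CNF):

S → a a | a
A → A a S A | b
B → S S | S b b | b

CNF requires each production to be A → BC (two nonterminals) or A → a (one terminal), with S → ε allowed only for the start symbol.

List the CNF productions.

TA → a; S → a; A → b; TB → b; B → b; S → TA TA; A → A X0; X0 → TA X1; X1 → S A; B → S S; B → S X2; X2 → TB TB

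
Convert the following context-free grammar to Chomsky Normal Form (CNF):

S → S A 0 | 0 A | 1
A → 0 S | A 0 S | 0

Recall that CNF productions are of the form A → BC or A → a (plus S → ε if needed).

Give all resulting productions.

T0 → 0; S → 1; A → 0; S → S X0; X0 → A T0; S → T0 A; A → T0 S; A → A X1; X1 → T0 S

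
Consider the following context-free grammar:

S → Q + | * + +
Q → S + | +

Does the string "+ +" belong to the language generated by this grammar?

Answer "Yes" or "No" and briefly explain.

Yes - a valid derivation exists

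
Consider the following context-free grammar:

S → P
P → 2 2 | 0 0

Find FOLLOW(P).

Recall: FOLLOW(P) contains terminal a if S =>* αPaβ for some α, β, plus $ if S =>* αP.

We compute FOLLOW(P) using the standard algorithm.
FOLLOW(S) starts with {$}.
FIRST(P) = {0, 2}
FIRST(S) = {0, 2}
FOLLOW(P) = {$}
FOLLOW(S) = {$}
Therefore, FOLLOW(P) = {$}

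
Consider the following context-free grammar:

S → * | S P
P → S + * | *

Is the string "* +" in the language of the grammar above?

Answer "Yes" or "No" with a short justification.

No - no valid derivation exists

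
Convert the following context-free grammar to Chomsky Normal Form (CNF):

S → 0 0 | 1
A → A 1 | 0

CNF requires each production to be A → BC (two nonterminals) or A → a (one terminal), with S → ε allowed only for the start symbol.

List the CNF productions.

T0 → 0; S → 1; T1 → 1; A → 0; S → T0 T0; A → A T1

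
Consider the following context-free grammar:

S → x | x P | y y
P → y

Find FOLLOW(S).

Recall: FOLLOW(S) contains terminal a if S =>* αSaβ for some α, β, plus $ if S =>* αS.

We compute FOLLOW(S) using the standard algorithm.
FOLLOW(S) starts with {$}.
FIRST(P) = {y}
FIRST(S) = {x, y}
FOLLOW(P) = {$}
FOLLOW(S) = {$}
Therefore, FOLLOW(S) = {$}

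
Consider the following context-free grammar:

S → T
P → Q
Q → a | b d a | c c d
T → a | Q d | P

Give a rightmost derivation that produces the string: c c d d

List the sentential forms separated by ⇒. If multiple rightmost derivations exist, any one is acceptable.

S ⇒ T ⇒ Q d ⇒ c c d d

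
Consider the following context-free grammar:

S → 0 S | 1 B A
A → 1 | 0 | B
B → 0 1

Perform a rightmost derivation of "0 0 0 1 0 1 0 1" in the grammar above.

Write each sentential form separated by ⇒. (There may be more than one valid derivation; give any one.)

S ⇒ 0 S ⇒ 0 0 S ⇒ 0 0 0 S ⇒ 0 0 0 1 B A ⇒ 0 0 0 1 B B ⇒ 0 0 0 1 B 0 1 ⇒ 0 0 0 1 0 1 0 1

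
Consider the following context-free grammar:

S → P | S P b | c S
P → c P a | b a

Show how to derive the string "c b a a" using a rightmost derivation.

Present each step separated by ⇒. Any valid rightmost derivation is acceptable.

S ⇒ P ⇒ c P a ⇒ c b a a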